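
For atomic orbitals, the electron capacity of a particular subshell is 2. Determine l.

2(2l+1) = 2 ⇒ 2l+1 = 1 ⇒ l = 0.

l = 0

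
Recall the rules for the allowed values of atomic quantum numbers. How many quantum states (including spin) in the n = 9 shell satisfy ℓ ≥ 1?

Contributions: ℓ=1 → 3; ℓ=2 → 5; ℓ=3 → 7; ℓ=4 → 9; ℓ=5 → 11; ℓ=6 → 13; ℓ=7 → 15; ℓ=8 → 17.
Orbitals: 3 + 5 + 7 + 9 + 11 + 13 + 15 + 17 = 80. Each orbital carries two spin states, so 80 × 2 = 160 states.

160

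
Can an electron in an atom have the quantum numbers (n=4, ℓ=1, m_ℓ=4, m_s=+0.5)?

The magnetic quantum number must satisfy −ℓ ≤ m_ℓ ≤ ℓ. With ℓ = 1, m_ℓ can only be -1, 0, 1, so m_ℓ = 4 is forbidden.

Not allowed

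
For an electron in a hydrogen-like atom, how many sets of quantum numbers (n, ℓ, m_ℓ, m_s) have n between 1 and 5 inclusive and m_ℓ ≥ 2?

20

For each n in the range, tally the orbitals obeying m_ℓ ≥ 2:
n=3 → 1; n=4 → 3; n=5 → 6.
Orbitals: 1 + 3 + 6 = 10. Including both spin states (m_s = ±1/2) gives 2 × 10 = 20 states.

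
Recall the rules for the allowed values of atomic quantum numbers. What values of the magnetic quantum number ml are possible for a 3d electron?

-2, -1, 0, 1, 2

The 3d subshell has l = 2, and ml takes every integer from −l to +l. With l = 2 that gives the 5 values -2, -1, 0, 1, 2.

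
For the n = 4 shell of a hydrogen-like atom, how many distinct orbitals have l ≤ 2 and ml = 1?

With n = 4 the allowed l are 0, 1, …, 3.
The (l, ml) pairs meeting l ≤ 2 and ml = 1 give: l=1 → 1; l=2 → 1.
Total orbitals: 1 + 1 = 2.

2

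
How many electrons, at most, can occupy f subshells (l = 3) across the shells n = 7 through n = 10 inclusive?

56

An f subshell (l = 3) exists for every n ≥ 4, so shells n = 7, 8, 9, 10 each contribute one — 4 subshells.
Since each f subshell holds 2(2·3+1) = 14 electrons, the total is 4 × 14 = 56.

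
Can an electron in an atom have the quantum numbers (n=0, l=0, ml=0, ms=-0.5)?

Invalid

The principal quantum number must be a positive integer (n ≥ 1), but here n = 0.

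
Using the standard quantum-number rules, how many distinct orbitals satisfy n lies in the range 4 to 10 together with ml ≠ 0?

Work shell by shell — for each n, count the (l, ml) pairs that satisfy ml ≠ 0:
n=4 → 12; n=5 → 20; n=6 → 30; n=7 → 42; n=8 → 56; n=9 → 72; n=10 → 90.
Total orbitals: 12 + 20 + 30 + 42 + 56 + 72 + 90 = 322.

322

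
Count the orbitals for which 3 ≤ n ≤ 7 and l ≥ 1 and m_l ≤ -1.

Per-shell orbital counts meeting the constraint:
n=3 → 3; n=4 → 6; n=5 → 10; n=6 → 15; n=7 → 21.
Total orbitals: 3 + 6 + 10 + 15 + 21 = 55.

55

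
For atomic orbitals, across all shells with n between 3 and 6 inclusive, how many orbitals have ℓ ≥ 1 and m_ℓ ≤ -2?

20

Per-shell orbital counts meeting the constraint:
n=3 → 1; n=4 → 3; n=5 → 6; n=6 → 10.
Total orbitals: 1 + 3 + 6 + 10 = 20.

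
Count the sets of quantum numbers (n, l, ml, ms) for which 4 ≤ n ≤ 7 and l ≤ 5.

Go shell by shell, enumerating (l, ml) with l ≤ 5:
n=4 → 16; n=5 → 25; n=6 → 36; n=7 → 36.
Orbitals: 16 + 25 + 36 + 36 = 113. Including both spin states (ms = ±1/2) gives 2 × 113 = 226 states.

226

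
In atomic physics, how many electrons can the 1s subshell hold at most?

2

A subshell with l = 0 has 2l+1 = 1 orbital, each holding 2 electrons (spin ±1/2), so 1 × 2 = 2.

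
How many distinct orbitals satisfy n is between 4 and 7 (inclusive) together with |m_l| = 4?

Treat each shell separately and count matching orbitals:
n=5 → 2; n=6 → 4; n=7 → 6.
Total orbitals: 2 + 4 + 6 = 12.

12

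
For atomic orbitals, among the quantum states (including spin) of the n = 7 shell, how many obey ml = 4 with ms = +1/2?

For n = 7, l ranges over 0 … 6.
Contributions: l=4 → 1; l=5 → 1; l=6 → 1.
Orbitals: 1 + 1 + 1 = 3. With ms fixed to a single value there is one state per orbital, giving 3 states.

3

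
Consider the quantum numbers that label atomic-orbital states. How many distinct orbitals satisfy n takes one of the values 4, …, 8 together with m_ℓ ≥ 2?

Treat each shell separately and count matching orbitals:
n=4 → 3; n=5 → 6; n=6 → 10; n=7 → 15; n=8 → 21.
Total orbitals: 3 + 6 + 10 + 15 + 21 = 55.

55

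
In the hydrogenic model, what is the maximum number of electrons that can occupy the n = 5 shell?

50

A shell holds 2n² electrons: 2 × 5² = 2 × 25 = 50.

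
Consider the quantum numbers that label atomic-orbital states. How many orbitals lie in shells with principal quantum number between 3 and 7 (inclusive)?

Shell n has n² orbitals: 3²=9 + 4²=16 + 5²=25 + 6²=36 + 7²=49 = 135 orbitals.

135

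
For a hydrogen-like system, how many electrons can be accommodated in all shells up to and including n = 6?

Total orbitals = 1² + 2² + 3² + 4² + 5² + 6² = 91. Doubling for spin gives 182 electrons.

182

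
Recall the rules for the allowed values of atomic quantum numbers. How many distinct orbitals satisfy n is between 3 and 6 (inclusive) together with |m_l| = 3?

Work shell by shell — for each n, count the (l, m_l) pairs that satisfy |m_l| = 3:
n=4 → 2; n=5 → 4; n=6 → 6.
Total orbitals: 2 + 4 + 6 = 12.

12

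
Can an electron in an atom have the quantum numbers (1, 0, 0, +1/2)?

n = 1 is a positive integer. l = 0 satisfies 0 ≤ l ≤ n−1 = 0. m_l = 0 lies in the range −l … +l (here 0). m_s = +1/2 is one of ±1/2.
All four constraints are satisfied.

Valid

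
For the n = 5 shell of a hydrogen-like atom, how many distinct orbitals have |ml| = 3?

4

The n = 5 shell has l = 0 through 4; check each.
Orbitals with |ml| = 3, by l: l=3 → 2; l=4 → 2.
Total orbitals: 2 + 2 = 4.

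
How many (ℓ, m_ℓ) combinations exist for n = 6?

The n = 6 shell contains n² = 6² = 36 orbitals.

36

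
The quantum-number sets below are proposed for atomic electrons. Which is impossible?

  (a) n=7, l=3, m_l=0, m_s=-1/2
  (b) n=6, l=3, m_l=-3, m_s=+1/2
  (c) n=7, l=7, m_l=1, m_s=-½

(c) has l = 7 ≥ n = 7, violating 0 ≤ l ≤ n−1.
The remaining sets (a), (b) satisfy all four rules.

(c)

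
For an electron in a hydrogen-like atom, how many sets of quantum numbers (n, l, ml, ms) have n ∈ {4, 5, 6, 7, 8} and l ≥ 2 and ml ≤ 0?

190

Work shell by shell — for each n, count the (l, ml) pairs that satisfy l ≥ 2 and ml ≤ 0:
n=4 → 7; n=5 → 12; n=6 → 18; n=7 → 25; n=8 → 33.
Orbitals: 7 + 12 + 18 + 25 + 33 = 95. Including both spin states (ms = ±1/2) gives 2 × 95 = 190 states.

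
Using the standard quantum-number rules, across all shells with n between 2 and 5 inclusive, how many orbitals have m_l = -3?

3

For each n in the range, tally the orbitals obeying m_l = -3:
n=4 → 1; n=5 → 2.
Total orbitals: 1 + 2 = 3.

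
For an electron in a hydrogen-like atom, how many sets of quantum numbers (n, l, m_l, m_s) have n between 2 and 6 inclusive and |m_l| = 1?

Go shell by shell, enumerating (l, m_l) with |m_l| = 1:
n=2 → 2; n=3 → 4; n=4 → 6; n=5 → 8; n=6 → 10.
Orbitals: 2 + 4 + 6 + 8 + 10 = 30. Including both spin states (m_s = ±1/2) gives 2 × 30 = 60 states.

60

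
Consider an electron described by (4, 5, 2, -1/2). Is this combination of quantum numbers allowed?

The orbital quantum number must satisfy 0 ≤ l ≤ n−1. With n = 4 the allowed l values are 0, 1, 2, 3, so l = 5 is out of range.

Not allowed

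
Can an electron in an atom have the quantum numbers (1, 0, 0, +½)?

n = 1 is a positive integer. l = 0 satisfies 0 ≤ l ≤ n−1 = 0. ml = 0 lies in the range −l … +l (here 0). ms = +1/2 is one of ±1/2.
All four constraints are satisfied.

Allowed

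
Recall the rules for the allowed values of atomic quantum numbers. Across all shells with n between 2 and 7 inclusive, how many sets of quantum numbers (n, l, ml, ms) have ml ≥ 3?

40

Treat each shell separately and count matching orbitals:
n=4 → 1; n=5 → 3; n=6 → 6; n=7 → 10.
Orbitals: 1 + 3 + 6 + 10 = 20. Including both spin states (ms = ±1/2) gives 2 × 20 = 40 states.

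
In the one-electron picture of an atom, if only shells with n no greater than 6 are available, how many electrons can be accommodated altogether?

182

Total orbitals = 1² + 2² + 3² + 4² + 5² + 6² = 91. Doubling for spin gives 182 electrons.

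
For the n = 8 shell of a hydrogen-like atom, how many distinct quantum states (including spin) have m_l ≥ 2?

42

Per l-value: l=2 → 1; l=3 → 2; l=4 → 3; l=5 → 4; l=6 → 5; l=7 → 6.
Orbitals: 1 + 2 + 3 + 4 + 5 + 6 = 21. Each orbital carries two spin states, so 21 × 2 = 42 states.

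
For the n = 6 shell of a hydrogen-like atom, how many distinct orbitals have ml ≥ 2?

Contributions: l=2 → 1; l=3 → 2; l=4 → 3; l=5 → 4.
Total orbitals: 1 + 2 + 3 + 4 = 10.

10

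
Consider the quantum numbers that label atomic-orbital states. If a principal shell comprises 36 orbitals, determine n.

n = 6

n² = 36 ⇒ n = 6.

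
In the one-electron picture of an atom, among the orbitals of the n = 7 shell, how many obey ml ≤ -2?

For n = 7, l ranges over 0 … 6.
Per l-value: l=2 → 1; l=3 → 2; l=4 → 3; l=5 → 4; l=6 → 5.
Total orbitals: 1 + 2 + 3 + 4 + 5 = 15.

15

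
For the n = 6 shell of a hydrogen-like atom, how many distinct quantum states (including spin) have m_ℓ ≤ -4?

6

For n = 6, ℓ ranges over 0 … 5.
The (ℓ, m_ℓ) pairs meeting m_ℓ ≤ -4 give: ℓ=4 → 1; ℓ=5 → 2.
Orbitals: 1 + 2 = 3. Each orbital carries two spin states, so 3 × 2 = 6 states.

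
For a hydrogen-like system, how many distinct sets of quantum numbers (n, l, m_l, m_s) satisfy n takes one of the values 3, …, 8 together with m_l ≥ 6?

8

For each n in the range, tally the orbitals obeying m_l ≥ 6:
n=7 → 1; n=8 → 3.
Orbitals: 1 + 3 = 4. Including both spin states (m_s = ±1/2) gives 2 × 4 = 8 states.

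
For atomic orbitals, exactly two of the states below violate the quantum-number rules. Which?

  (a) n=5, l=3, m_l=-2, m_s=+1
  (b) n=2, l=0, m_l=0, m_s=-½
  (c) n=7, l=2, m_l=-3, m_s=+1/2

(a) has m_s = +1, but an electron's spin must be ±1/2.
(c) has |m_l| = 3 > l = 2, violating −l ≤ m_l ≤ l.
The remaining set (b) satisfies all four rules.

(a) and (c)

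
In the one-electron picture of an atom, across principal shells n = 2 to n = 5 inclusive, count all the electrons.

Shell n has n² orbitals: 2²=4 + 3²=9 + 4²=16 + 5²=25 = 54 orbitals.
Two spin states per orbital: 2 × 54 = 108 electrons.

108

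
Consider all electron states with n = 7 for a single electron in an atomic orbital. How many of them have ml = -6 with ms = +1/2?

1

Go through l = 0, …, 6 (the values permitted for n = 7).
Orbitals with ml = -6, by l: l=6 → 1.
Orbitals: 1. With ms fixed to a single value there is one state per orbital, giving 1 state.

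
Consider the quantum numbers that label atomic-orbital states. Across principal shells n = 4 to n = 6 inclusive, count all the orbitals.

77

Shell n has n² orbitals: 4²=16 + 5²=25 + 6²=36 = 77 orbitals.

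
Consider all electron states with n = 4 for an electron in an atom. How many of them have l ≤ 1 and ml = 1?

Go through l = 0, …, 3 (the values permitted for n = 4).
Contributions: l=1 → 1.
Orbitals: 1. Each orbital carries two spin states, so 1 × 2 = 2 states.

2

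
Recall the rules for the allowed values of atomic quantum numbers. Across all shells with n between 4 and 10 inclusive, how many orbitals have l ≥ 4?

259

Work shell by shell — for each n, count the (l, ml) pairs that satisfy l ≥ 4:
n=5 → 9; n=6 → 20; n=7 → 33; n=8 → 48; n=9 → 65; n=10 → 84.
Total orbitals: 9 + 20 + 33 + 48 + 65 + 84 = 259.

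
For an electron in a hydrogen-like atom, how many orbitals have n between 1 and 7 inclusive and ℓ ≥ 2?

Per-shell orbital counts meeting the constraint:
n=3 → 5; n=4 → 12; n=5 → 21; n=6 → 32; n=7 → 45.
Total orbitals: 5 + 12 + 21 + 32 + 45 = 115.

115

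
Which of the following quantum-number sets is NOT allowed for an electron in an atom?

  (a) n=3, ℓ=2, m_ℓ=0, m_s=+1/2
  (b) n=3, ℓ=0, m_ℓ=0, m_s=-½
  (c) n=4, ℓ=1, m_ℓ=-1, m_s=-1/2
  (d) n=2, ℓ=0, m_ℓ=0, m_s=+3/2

(d)

(d) has m_s = +3/2, but an electron's spin must be ±1/2.
The remaining sets (a), (b), (c) satisfy all four rules.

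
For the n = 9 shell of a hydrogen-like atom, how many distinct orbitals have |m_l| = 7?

4

With n = 9 the allowed l are 0, 1, …, 8.
Orbitals with |m_l| = 7, by l: l=7 → 2; l=8 → 2.
Total orbitals: 2 + 2 = 4.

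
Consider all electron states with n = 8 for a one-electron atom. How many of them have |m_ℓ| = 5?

12

Contributions: ℓ=5 → 2; ℓ=6 → 2; ℓ=7 → 2.
Orbitals: 2 + 2 + 2 = 6. Each orbital carries two spin states, so 6 × 2 = 12 states.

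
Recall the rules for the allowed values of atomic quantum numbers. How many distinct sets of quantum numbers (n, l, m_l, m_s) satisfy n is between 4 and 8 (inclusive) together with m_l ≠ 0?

Count contributing orbitals for each principal shell:
n=4 → 12; n=5 → 20; n=6 → 30; n=7 → 42; n=8 → 56.
Orbitals: 12 + 20 + 30 + 42 + 56 = 160. Including both spin states (m_s = ±1/2) gives 2 × 160 = 320 states.

320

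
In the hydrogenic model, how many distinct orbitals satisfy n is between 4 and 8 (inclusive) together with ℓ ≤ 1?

20

For each n in the range, tally the orbitals obeying ℓ ≤ 1:
n=4 → 4; n=5 → 4; n=6 → 4; n=7 → 4; n=8 → 4.
Total orbitals: 4 + 4 + 4 + 4 + 4 = 20.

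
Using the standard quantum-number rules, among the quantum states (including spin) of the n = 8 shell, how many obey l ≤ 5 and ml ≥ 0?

Go through l = 0, …, 7 (the values permitted for n = 8).
The (l, ml) pairs meeting l ≤ 5 and ml ≥ 0 give: l=0 → 1; l=1 → 2; l=2 → 3; l=3 → 4; l=4 → 5; l=5 → 6.
Orbitals: 1 + 2 + 3 + 4 + 5 + 6 = 21. Each orbital carries two spin states, so 21 × 2 = 42 states.

42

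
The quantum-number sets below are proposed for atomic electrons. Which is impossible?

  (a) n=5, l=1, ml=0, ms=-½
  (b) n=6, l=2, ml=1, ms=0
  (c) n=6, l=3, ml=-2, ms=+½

(b)

(b) has ms = 0, but an electron's spin must be ±1/2.
The remaining sets (a), (c) satisfy all four rules.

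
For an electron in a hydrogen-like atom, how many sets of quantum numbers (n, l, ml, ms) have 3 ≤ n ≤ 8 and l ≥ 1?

386

Go shell by shell, enumerating (l, ml) with l ≥ 1:
n=3 → 8; n=4 → 15; n=5 → 24; n=6 → 35; n=7 → 48; n=8 → 63.
Orbitals: 8 + 15 + 24 + 35 + 48 + 63 = 193. Including both spin states (ms = ±1/2) gives 2 × 193 = 386 states.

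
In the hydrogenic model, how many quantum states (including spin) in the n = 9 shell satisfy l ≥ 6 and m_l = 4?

The n = 9 shell has l = 0 through 8; check each.
Orbitals with l ≥ 6 and m_l = 4, by l: l=6 → 1; l=7 → 1; l=8 → 1.
Orbitals: 1 + 1 + 1 = 3. Each orbital carries two spin states, so 3 × 2 = 6 states.

6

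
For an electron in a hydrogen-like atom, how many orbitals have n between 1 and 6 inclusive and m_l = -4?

3

Per-shell orbital counts meeting the constraint:
n=5 → 1; n=6 → 2.
Total orbitals: 1 + 2 = 3.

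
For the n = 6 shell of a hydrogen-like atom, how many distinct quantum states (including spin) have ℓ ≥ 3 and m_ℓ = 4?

Go through ℓ = 0, …, 5 (the values permitted for n = 6).
Per ℓ-value: ℓ=4 → 1; ℓ=5 → 1.
Orbitals: 1 + 1 = 2. Each orbital carries two spin states, so 2 × 2 = 4 states.

4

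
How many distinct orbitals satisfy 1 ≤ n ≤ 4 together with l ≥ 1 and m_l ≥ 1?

Work shell by shell — for each n, count the (l, m_l) pairs that satisfy l ≥ 1 and m_l ≥ 1:
n=2 → 1; n=3 → 3; n=4 → 6.
Total orbitals: 1 + 3 + 6 = 10.

10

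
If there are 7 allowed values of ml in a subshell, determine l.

l = 3

ml ranges over 2l+1 integers, so 2l+1 = 7 ⇒ l = 3.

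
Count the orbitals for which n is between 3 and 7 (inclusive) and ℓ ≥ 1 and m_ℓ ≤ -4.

10

For each n in the range, tally the orbitals obeying ℓ ≥ 1 and m_ℓ ≤ -4:
n=5 → 1; n=6 → 3; n=7 → 6.
Total orbitals: 1 + 3 + 6 = 10.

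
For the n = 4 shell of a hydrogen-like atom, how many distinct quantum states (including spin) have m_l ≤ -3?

For n = 4, l ranges over 0 … 3.
The (l, m_l) pairs meeting m_l ≤ -3 give: l=3 → 1.
Orbitals: 1. Each orbital carries two spin states, so 1 × 2 = 2 states.

2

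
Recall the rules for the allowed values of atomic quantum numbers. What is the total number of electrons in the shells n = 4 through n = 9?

542

Shell n has n² orbitals: 4²=16 + 5²=25 + 6²=36 + 7²=49 + 8²=64 + 9²=81 = 271 orbitals.
Two spin states per orbital: 2 × 271 = 542 electrons.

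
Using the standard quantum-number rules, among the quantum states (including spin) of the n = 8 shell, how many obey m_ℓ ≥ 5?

12

The n = 8 shell has ℓ = 0 through 7; check each.
Contributions: ℓ=5 → 1; ℓ=6 → 2; ℓ=7 → 3.
Orbitals: 1 + 2 + 3 = 6. Each orbital carries two spin states, so 6 × 2 = 12 states.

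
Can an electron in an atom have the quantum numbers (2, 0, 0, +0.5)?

n = 2 is a positive integer. l = 0 satisfies 0 ≤ l ≤ n−1 = 1. m_l = 0 lies in the range −l … +l (here 0). m_s = +1/2 is one of ±1/2.
All four constraints are satisfied.

Valid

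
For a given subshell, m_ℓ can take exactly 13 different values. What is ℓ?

m_ℓ ranges over 2ℓ+1 integers, so 2ℓ+1 = 13 ⇒ ℓ = 6.

ℓ = 6 (i)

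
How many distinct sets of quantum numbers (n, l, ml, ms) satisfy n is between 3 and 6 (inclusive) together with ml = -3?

Work shell by shell — for each n, count the (l, ml) pairs that satisfy ml = -3:
n=4 → 1; n=5 → 2; n=6 → 3.
Orbitals: 1 + 2 + 3 = 6. Including both spin states (ms = ±1/2) gives 2 × 6 = 12 states.

12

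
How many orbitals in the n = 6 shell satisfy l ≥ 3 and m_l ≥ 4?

3

Orbitals with l ≥ 3 and m_l ≥ 4, by l: l=4 → 1; l=5 → 2.
Total orbitals: 1 + 2 = 3.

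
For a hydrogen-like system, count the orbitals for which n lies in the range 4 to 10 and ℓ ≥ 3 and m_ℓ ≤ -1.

Count contributing orbitals for each principal shell:
n=4 → 3; n=5 → 7; n=6 → 12; n=7 → 18; n=8 → 25; n=9 → 33; n=10 → 42.
Total orbitals: 3 + 7 + 12 + 18 + 25 + 33 + 42 = 140.

140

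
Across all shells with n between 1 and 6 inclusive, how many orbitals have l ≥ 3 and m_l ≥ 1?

Count contributing orbitals for each principal shell:
n=4 → 3; n=5 → 7; n=6 → 12.
Total orbitals: 3 + 7 + 12 = 22.

22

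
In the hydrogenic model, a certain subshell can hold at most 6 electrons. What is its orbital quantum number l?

2(2l+1) = 6 ⇒ 2l+1 = 3 ⇒ l = 1.

l = 1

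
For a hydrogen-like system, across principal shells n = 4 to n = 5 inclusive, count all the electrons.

82

Shell n has n² orbitals: 4²=16 + 5²=25 = 41 orbitals.
Two spin states per orbital: 2 × 41 = 82 electrons.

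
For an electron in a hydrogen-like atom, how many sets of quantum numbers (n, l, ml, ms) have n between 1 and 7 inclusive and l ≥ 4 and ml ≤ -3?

Count contributing orbitals for each principal shell:
n=5 → 2; n=6 → 5; n=7 → 9.
Orbitals: 2 + 5 + 9 = 16. Including both spin states (ms = ±1/2) gives 2 × 16 = 32 states.

32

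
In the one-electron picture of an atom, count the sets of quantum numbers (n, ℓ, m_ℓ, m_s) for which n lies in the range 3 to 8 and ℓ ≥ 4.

220

Treat each shell separately and count matching orbitals:
n=5 → 9; n=6 → 20; n=7 → 33; n=8 → 48.
Orbitals: 9 + 20 + 33 + 48 = 110. Including both spin states (m_s = ±1/2) gives 2 × 110 = 220 states.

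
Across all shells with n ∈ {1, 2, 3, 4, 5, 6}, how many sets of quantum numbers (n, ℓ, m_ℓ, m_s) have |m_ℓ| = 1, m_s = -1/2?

Per-shell orbital counts meeting the constraint:
n=2 → 2; n=3 → 4; n=4 → 6; n=5 → 8; n=6 → 10.
Orbitals: 2 + 4 + 6 + 8 + 10 = 30. With m_s fixed to -1/2 there is one state per orbital, so 30 states.

30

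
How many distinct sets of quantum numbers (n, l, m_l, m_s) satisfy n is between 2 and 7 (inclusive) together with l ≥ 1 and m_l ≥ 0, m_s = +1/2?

77

Work shell by shell — for each n, count the (l, m_l) pairs that satisfy l ≥ 1 and m_l ≥ 0:
n=2 → 2; n=3 → 5; n=4 → 9; n=5 → 14; n=6 → 20; n=7 → 27.
Orbitals: 2 + 5 + 9 + 14 + 20 + 27 = 77. With m_s fixed to +1/2 there is one state per orbital, so 77 states.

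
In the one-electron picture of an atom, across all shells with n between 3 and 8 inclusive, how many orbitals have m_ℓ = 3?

Work shell by shell — for each n, count the (ℓ, m_ℓ) pairs that satisfy m_ℓ = 3:
n=4 → 1; n=5 → 2; n=6 → 3; n=7 → 4; n=8 → 5.
Total orbitals: 1 + 2 + 3 + 4 + 5 = 15.

15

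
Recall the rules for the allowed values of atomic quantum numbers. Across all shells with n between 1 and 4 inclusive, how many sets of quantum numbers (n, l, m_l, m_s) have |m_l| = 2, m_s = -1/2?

6

Per-shell orbital counts meeting the constraint:
n=3 → 2; n=4 → 4.
Orbitals: 2 + 4 = 6. With m_s fixed to -1/2 there is one state per orbital, so 6 states.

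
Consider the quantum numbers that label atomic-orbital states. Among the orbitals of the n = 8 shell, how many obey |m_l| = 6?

4

With n = 8 the allowed l are 0, 1, …, 7.
Orbitals with |m_l| = 6, by l: l=6 → 2; l=7 → 2.
Total orbitals: 2 + 2 = 4.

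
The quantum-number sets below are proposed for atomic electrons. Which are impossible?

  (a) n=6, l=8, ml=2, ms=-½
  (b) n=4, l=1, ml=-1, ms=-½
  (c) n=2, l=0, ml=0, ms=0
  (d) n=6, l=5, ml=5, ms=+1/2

(a) and (c)

(a) has l = 8 ≥ n = 6, violating 0 ≤ l ≤ n−1.
(c) has ms = 0, but an electron's spin must be ±1/2.
The remaining sets (b), (d) satisfy all four rules.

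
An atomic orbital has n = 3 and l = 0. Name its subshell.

l = 0 corresponds to the letter 's', so the subshell is 3s.

3s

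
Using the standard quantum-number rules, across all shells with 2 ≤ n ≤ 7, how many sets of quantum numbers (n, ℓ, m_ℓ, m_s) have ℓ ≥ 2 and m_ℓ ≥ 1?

Work shell by shell — for each n, count the (ℓ, m_ℓ) pairs that satisfy ℓ ≥ 2 and m_ℓ ≥ 1:
n=3 → 2; n=4 → 5; n=5 → 9; n=6 → 14; n=7 → 20.
Orbitals: 2 + 5 + 9 + 14 + 20 = 50. Including both spin states (m_s = ±1/2) gives 2 × 50 = 100 states.

100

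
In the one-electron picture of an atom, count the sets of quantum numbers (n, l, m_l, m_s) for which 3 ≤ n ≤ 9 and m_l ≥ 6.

Go shell by shell, enumerating (l, m_l) with m_l ≥ 6:
n=7 → 1; n=8 → 3; n=9 → 6.
Orbitals: 1 + 3 + 6 = 10. Including both spin states (m_s = ±1/2) gives 2 × 10 = 20 states.

20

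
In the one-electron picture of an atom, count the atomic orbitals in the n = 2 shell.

4

The n = 2 shell contains n² = 2² = 4 orbitals.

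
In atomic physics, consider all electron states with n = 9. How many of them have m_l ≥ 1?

72

The n = 9 shell has l = 0 through 8; check each.
The (l, m_l) pairs meeting m_l ≥ 1 give: l=1 → 1; l=2 → 2; l=3 → 3; l=4 → 4; l=5 → 5; l=6 → 6; l=7 → 7; l=8 → 8.
Orbitals: 1 + 2 + 3 + 4 + 5 + 6 + 7 + 8 = 36. Each orbital carries two spin states, so 36 × 2 = 72 states.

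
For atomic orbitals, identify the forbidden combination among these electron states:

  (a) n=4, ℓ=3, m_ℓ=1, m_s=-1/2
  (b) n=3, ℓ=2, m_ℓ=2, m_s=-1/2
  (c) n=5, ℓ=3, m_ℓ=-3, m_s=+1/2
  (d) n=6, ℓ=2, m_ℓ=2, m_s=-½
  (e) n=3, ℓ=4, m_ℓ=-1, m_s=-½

(e) has ℓ = 4 ≥ n = 3, violating 0 ≤ ℓ ≤ n−1.
The remaining sets (a), (b), (c), (d) satisfy all four rules.

(e)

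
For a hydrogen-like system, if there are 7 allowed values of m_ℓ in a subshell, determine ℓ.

ℓ = 3 (f)

m_ℓ ranges over 2ℓ+1 integers, so 2ℓ+1 = 7 ⇒ ℓ = 3.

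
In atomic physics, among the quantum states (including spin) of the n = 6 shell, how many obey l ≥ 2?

The n = 6 shell has l = 0 through 5; check each.
Contributions: l=2 → 5; l=3 → 7; l=4 → 9; l=5 → 11.
Orbitals: 5 + 7 + 9 + 11 = 32. Each orbital carries two spin states, so 32 × 2 = 64 states.

64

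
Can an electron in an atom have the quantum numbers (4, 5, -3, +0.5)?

The orbital quantum number must satisfy 0 ≤ ℓ ≤ n−1. With n = 4 the allowed ℓ values are 0, 1, 2, 3, so ℓ = 5 is out of range.

Invalid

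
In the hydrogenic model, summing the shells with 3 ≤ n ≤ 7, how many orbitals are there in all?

Shell n has n² orbitals: 3²=9 + 4²=16 + 5²=25 + 6²=36 + 7²=49 = 135 orbitals.

135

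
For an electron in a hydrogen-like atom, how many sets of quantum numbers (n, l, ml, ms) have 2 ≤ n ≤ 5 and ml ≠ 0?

Count contributing orbitals for each principal shell:
n=2 → 2; n=3 → 6; n=4 → 12; n=5 → 20.
Orbitals: 2 + 6 + 12 + 20 = 40. Including both spin states (ms = ±1/2) gives 2 × 40 = 80 states.

80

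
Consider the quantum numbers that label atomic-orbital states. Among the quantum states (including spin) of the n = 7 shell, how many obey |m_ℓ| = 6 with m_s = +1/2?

2

Contributions: ℓ=6 → 2.
Orbitals: 2. With m_s fixed to a single value there is one state per orbital, giving 2 states.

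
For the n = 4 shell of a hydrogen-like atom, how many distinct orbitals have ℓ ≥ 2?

The n = 4 shell has ℓ = 0 through 3; check each.
Orbitals with ℓ ≥ 2, by ℓ: ℓ=2 → 5; ℓ=3 → 7.
Total orbitals: 5 + 7 = 12.

12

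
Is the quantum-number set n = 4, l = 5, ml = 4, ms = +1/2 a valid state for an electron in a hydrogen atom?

No

The orbital quantum number must satisfy 0 ≤ l ≤ n−1. With n = 4 the allowed l values are 0, 1, 2, 3, so l = 5 is out of range.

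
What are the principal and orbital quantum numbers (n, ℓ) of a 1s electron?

The leading integer gives n = 1; the letter 's' means ℓ = 0.

n = 1, ℓ = 0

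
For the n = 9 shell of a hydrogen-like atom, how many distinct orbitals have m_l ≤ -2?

28

Go through l = 0, …, 8 (the values permitted for n = 9).
Per l-value: l=2 → 1; l=3 → 2; l=4 → 3; l=5 → 4; l=6 → 5; l=7 → 6; l=8 → 7.
Total orbitals: 1 + 2 + 3 + 4 + 5 + 6 + 7 = 28.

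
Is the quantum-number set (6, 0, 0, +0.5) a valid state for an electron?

Valid

n = 6 is a positive integer. l = 0 satisfies 0 ≤ l ≤ n−1 = 5. m_l = 0 lies in the range −l … +l (here 0). m_s = +1/2 is one of ±1/2.
All four constraints are satisfied.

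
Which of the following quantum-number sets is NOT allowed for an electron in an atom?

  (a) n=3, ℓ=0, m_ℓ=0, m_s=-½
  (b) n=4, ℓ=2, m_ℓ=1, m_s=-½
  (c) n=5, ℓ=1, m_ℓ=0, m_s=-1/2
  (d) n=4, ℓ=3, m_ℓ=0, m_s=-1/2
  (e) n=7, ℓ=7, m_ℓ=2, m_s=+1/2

(e)

(e) has ℓ = 7 ≥ n = 7, violating 0 ≤ ℓ ≤ n−1.
The remaining sets (a), (b), (c), (d) satisfy all four rules.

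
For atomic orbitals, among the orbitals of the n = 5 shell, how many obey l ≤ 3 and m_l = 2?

For n = 5, l ranges over 0 … 4.
Orbitals with l ≤ 3 and m_l = 2, by l: l=2 → 1; l=3 → 1.
Total orbitals: 1 + 1 = 2.

2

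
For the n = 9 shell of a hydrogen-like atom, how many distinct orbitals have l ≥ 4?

For n = 9, l ranges over 0 … 8.
The (l, m_l) pairs meeting l ≥ 4 give: l=4 → 9; l=5 → 11; l=6 → 13; l=7 → 15; l=8 → 17.
Total orbitals: 9 + 11 + 13 + 15 + 17 = 65.

65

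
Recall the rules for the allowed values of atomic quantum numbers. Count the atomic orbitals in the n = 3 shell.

9

The n = 3 shell contains n² = 3² = 9 orbitals.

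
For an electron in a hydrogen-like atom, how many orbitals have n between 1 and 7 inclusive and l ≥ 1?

133

For each n in the range, tally the orbitals obeying l ≥ 1:
n=2 → 3; n=3 → 8; n=4 → 15; n=5 → 24; n=6 → 35; n=7 → 48.
Total orbitals: 3 + 8 + 15 + 24 + 35 + 48 = 133.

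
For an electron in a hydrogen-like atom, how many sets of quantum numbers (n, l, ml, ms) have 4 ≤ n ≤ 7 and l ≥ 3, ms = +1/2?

Per-shell orbital counts meeting the constraint:
n=4 → 7; n=5 → 16; n=6 → 27; n=7 → 40.
Orbitals: 7 + 16 + 27 + 40 = 90. With ms fixed to +1/2 there is one state per orbital, so 90 states.

90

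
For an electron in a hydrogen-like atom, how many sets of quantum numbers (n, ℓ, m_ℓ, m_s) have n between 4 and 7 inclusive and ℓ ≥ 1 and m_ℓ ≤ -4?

Work shell by shell — for each n, count the (ℓ, m_ℓ) pairs that satisfy ℓ ≥ 1 and m_ℓ ≤ -4:
n=5 → 1; n=6 → 3; n=7 → 6.
Orbitals: 1 + 3 + 6 = 10. Including both spin states (m_s = ±1/2) gives 2 × 10 = 20 states.

20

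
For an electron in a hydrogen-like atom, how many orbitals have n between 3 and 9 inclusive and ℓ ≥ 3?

Go shell by shell, enumerating (ℓ, m_ℓ) with ℓ ≥ 3:
n=4 → 7; n=5 → 16; n=6 → 27; n=7 → 40; n=8 → 55; n=9 → 72.
Total orbitals: 7 + 16 + 27 + 40 + 55 + 72 = 217.

217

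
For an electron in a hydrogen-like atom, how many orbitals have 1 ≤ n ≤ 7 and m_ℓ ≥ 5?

4

Work shell by shell — for each n, count the (ℓ, m_ℓ) pairs that satisfy m_ℓ ≥ 5:
n=6 → 1; n=7 → 3.
Total orbitals: 1 + 3 = 4.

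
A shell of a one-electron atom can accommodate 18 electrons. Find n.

2n² = 18 ⇒ n² = 9 ⇒ n = 3.

n = 3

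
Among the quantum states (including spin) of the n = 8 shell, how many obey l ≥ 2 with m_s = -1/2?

60

The n = 8 shell has l = 0 through 7; check each.
Contributions: l=2 → 5; l=3 → 7; l=4 → 9; l=5 → 11; l=6 → 13; l=7 → 15.
Orbitals: 5 + 7 + 9 + 11 + 13 + 15 = 60. With m_s fixed to a single value there is one state per orbital, giving 60 states.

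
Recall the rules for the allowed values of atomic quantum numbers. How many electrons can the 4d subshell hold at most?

10

A subshell with l = 2 has 2l+1 = 5 orbitals, each holding 2 electrons (spin ±1/2), so 5 × 2 = 10.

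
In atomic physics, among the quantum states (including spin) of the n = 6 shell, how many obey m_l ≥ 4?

Go through l = 0, …, 5 (the values permitted for n = 6).
Per l-value: l=4 → 1; l=5 → 2.
Orbitals: 1 + 2 = 3. Each orbital carries two spin states, so 3 × 2 = 6 states.

6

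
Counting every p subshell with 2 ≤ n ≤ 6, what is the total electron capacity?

A p subshell (l = 1) exists for every n ≥ 2, so shells n = 2, 3, 4, 5, 6 each contribute one — 5 subshells.
Since each p subshell holds 2(2·1+1) = 6 electrons, the total is 5 × 6 = 30.

30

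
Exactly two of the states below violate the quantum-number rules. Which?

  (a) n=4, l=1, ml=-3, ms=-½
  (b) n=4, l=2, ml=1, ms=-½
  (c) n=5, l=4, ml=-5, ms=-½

(a) has |ml| = 3 > l = 1, violating −l ≤ ml ≤ l.
(c) has |ml| = 5 > l = 4, violating −l ≤ ml ≤ l.
The remaining set (b) satisfies all four rules.

(a) and (c)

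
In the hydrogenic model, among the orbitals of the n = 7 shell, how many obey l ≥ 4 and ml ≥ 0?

18

The n = 7 shell has l = 0 through 6; check each.
Per l-value: l=4 → 5; l=5 → 6; l=6 → 7.
Total orbitals: 5 + 6 + 7 = 18.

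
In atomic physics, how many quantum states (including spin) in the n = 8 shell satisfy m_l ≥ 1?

Go through l = 0, …, 7 (the values permitted for n = 8).
The (l, m_l) pairs meeting m_l ≥ 1 give: l=1 → 1; l=2 → 2; l=3 → 3; l=4 → 4; l=5 → 5; l=6 → 6; l=7 → 7.
Orbitals: 1 + 2 + 3 + 4 + 5 + 6 + 7 = 28. Each orbital carries two spin states, so 28 × 2 = 56 states.

56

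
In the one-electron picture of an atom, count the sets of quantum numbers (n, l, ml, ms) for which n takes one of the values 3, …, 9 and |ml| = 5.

Per-shell orbital counts meeting the constraint:
n=6 → 2; n=7 → 4; n=8 → 6; n=9 → 8.
Orbitals: 2 + 4 + 6 + 8 = 20. Including both spin states (ms = ±1/2) gives 2 × 20 = 40 states.

40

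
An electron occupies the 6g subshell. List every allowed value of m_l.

-4, -3, -2, -1, 0, 1, 2, 3, 4

The 6g subshell has l = 4, and m_l takes every integer from −l to +l. With l = 4 that gives the 9 values -4, -3, -2, -1, 0, 1, 2, 3, 4.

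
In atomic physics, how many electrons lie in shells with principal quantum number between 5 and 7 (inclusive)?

Shell n has n² orbitals: 5²=25 + 6²=36 + 7²=49 = 110 orbitals.
Two spin states per orbital: 2 × 110 = 220 electrons.

220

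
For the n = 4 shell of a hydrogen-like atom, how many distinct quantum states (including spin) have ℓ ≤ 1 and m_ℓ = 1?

Go through ℓ = 0, …, 3 (the values permitted for n = 4).
Contributions: ℓ=1 → 1.
Orbitals: 1. Each orbital carries two spin states, so 1 × 2 = 2 states.

2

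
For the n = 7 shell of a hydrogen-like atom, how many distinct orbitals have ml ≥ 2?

15

Go through l = 0, …, 6 (the values permitted for n = 7).
The (l, ml) pairs meeting ml ≥ 2 give: l=2 → 1; l=3 → 2; l=4 → 3; l=5 → 4; l=6 → 5.
Total orbitals: 1 + 2 + 3 + 4 + 5 = 15.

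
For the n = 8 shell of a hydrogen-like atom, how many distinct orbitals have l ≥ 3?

Per l-value: l=3 → 7; l=4 → 9; l=5 → 11; l=6 → 13; l=7 → 15.
Total orbitals: 7 + 9 + 11 + 13 + 15 = 55.

55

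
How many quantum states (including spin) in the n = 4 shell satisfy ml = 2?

4

Orbitals with ml = 2, by l: l=2 → 1; l=3 → 1.
Orbitals: 1 + 1 = 2. Each orbital carries two spin states, so 2 × 2 = 4 states.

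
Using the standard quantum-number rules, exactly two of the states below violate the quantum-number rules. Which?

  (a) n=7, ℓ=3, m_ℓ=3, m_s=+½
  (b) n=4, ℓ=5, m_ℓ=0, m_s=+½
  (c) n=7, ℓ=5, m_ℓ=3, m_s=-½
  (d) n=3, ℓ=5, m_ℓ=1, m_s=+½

(b) has ℓ = 5 ≥ n = 4, violating 0 ≤ ℓ ≤ n−1.
(d) has ℓ = 5 ≥ n = 3, violating 0 ≤ ℓ ≤ n−1.
The remaining sets (a), (c) satisfy all four rules.

(b) and (d)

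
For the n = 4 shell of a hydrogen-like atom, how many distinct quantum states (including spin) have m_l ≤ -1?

With n = 4 the allowed l are 0, 1, …, 3.
Contributions: l=1 → 1; l=2 → 2; l=3 → 3.
Orbitals: 1 + 2 + 3 = 6. Each orbital carries two spin states, so 6 × 2 = 12 states.

12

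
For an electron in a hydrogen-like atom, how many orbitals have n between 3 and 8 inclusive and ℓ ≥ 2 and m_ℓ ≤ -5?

Go shell by shell, enumerating (ℓ, m_ℓ) with ℓ ≥ 2 and m_ℓ ≤ -5:
n=6 → 1; n=7 → 3; n=8 → 6.
Total orbitals: 1 + 3 + 6 = 10.

10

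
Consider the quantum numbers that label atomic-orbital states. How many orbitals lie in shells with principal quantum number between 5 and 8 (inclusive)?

Shell n has n² orbitals: 5²=25 + 6²=36 + 7²=49 + 8²=64 = 174 orbitals.

174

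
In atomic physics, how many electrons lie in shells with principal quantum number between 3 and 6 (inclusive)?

Shell n has n² orbitals: 3²=9 + 4²=16 + 5²=25 + 6²=36 = 86 orbitals.
Two spin states per orbital: 2 × 86 = 172 electrons.

172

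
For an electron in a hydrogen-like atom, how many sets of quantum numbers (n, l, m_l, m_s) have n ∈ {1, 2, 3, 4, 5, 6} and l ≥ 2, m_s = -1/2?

70

Count contributing orbitals for each principal shell:
n=3 → 5; n=4 → 12; n=5 → 21; n=6 → 32.
Orbitals: 5 + 12 + 21 + 32 = 70. With m_s fixed to -1/2 there is one state per orbital, so 70 states.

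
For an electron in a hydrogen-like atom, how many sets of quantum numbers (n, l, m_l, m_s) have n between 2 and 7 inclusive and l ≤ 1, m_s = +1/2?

24

Count contributing orbitals for each principal shell:
n=2 → 4; n=3 → 4; n=4 → 4; n=5 → 4; n=6 → 4; n=7 → 4.
Orbitals: 4 + 4 + 4 + 4 + 4 + 4 = 24. With m_s fixed to +1/2 there is one state per orbital, so 24 states.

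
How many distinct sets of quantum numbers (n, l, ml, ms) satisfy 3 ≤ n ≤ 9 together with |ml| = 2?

112

Work shell by shell — for each n, count the (l, ml) pairs that satisfy |ml| = 2:
n=3 → 2; n=4 → 4; n=5 → 6; n=6 → 8; n=7 → 10; n=8 → 12; n=9 → 14.
Orbitals: 2 + 4 + 6 + 8 + 10 + 12 + 14 = 56. Including both spin states (ms = ±1/2) gives 2 × 56 = 112 states.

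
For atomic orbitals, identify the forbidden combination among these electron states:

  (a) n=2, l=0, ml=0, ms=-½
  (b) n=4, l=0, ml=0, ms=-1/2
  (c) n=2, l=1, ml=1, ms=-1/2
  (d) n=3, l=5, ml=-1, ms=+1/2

(d)

(d) has l = 5 ≥ n = 3, violating 0 ≤ l ≤ n−1.
The remaining sets (a), (b), (c) satisfy all four rules.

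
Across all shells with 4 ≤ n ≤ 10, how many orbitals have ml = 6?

Per-shell orbital counts meeting the constraint:
n=7 → 1; n=8 → 2; n=9 → 3; n=10 → 4.
Total orbitals: 1 + 2 + 3 + 4 = 10.

10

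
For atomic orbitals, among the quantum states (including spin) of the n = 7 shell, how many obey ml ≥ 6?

2

With n = 7 the allowed l are 0, 1, …, 6.
The (l, ml) pairs meeting ml ≥ 6 give: l=6 → 1.
Orbitals: 1. Each orbital carries two spin states, so 1 × 2 = 2 states.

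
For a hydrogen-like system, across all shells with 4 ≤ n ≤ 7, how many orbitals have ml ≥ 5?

4

Work shell by shell — for each n, count the (l, ml) pairs that satisfy ml ≥ 5:
n=6 → 1; n=7 → 3.
Total orbitals: 1 + 3 = 4.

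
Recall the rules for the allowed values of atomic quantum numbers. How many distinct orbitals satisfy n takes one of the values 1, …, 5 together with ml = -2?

For each n in the range, tally the orbitals obeying ml = -2:
n=3 → 1; n=4 → 2; n=5 → 3.
Total orbitals: 1 + 2 + 3 = 6.

6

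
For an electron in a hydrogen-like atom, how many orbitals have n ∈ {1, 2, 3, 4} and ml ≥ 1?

Go shell by shell, enumerating (l, ml) with ml ≥ 1:
n=2 → 1; n=3 → 3; n=4 → 6.
Total orbitals: 1 + 3 + 6 = 10.

10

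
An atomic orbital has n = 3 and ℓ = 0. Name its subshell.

3s

ℓ = 0 corresponds to the letter 's', so the subshell is 3s.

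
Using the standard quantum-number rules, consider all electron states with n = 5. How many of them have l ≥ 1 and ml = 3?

4

With n = 5 the allowed l are 0, 1, …, 4.
Contributions: l=3 → 1; l=4 → 1.
Orbitals: 1 + 1 = 2. Each orbital carries two spin states, so 2 × 2 = 4 states.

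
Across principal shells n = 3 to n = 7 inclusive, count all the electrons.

Shell n has n² orbitals: 3²=9 + 4²=16 + 5²=25 + 6²=36 + 7²=49 = 135 orbitals.
Two spin states per orbital: 2 × 135 = 270 electrons.

270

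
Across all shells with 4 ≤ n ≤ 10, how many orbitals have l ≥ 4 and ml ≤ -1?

119

Count contributing orbitals for each principal shell:
n=5 → 4; n=6 → 9; n=7 → 15; n=8 → 22; n=9 → 30; n=10 → 39.
Total orbitals: 4 + 9 + 15 + 22 + 30 + 39 = 119.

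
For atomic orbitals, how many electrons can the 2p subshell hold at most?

6

A subshell with l = 1 has 2l+1 = 3 orbitals, each holding 2 electrons (spin ±1/2), so 3 × 2 = 6.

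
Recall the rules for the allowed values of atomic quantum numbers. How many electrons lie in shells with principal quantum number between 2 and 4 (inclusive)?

Shell n has n² orbitals: 2²=4 + 3²=9 + 4²=16 = 29 orbitals.
Two spin states per orbital: 2 × 29 = 58 electrons.

58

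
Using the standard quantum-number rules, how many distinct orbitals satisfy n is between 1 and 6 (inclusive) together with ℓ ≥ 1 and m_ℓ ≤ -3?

For each n in the range, tally the orbitals obeying ℓ ≥ 1 and m_ℓ ≤ -3:
n=4 → 1; n=5 → 3; n=6 → 6.
Total orbitals: 1 + 3 + 6 = 10.

10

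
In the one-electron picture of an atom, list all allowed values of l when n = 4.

l is an integer with 0 ≤ l ≤ n−1, so for n = 4: l = 0, 1, 2, 3.

0, 1, 2, 3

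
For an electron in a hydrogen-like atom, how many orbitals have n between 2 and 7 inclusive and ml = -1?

Count contributing orbitals for each principal shell:
n=2 → 1; n=3 → 2; n=4 → 3; n=5 → 4; n=6 → 5; n=7 → 6.
Total orbitals: 1 + 2 + 3 + 4 + 5 + 6 = 21.

21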